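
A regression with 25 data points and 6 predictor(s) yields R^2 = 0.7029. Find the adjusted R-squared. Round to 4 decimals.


Using the formula:
(1 - 0.7029) = 0.2971.
Multiply by 24/18: 0.2971 * 24 = 7.1304, then 7.1304 / 18 = 0.3961.
Adj R^2 = 1 - 0.3961 = 0.6039.

0.6039


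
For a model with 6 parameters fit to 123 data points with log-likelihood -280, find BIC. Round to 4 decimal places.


k * ln(n) = 6 * ln(123) = 6 * 4.812184 = 28.873104.
-2 * loglik = -2 * (-280) = 560.
BIC = 28.873104 + 560 = 588.873104, which rounds to 588.8731.

588.8731


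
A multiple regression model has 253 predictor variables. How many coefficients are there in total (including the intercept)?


Total coefficients = number of predictors + 1 (for the intercept).
= 253 + 1 = 254.

254


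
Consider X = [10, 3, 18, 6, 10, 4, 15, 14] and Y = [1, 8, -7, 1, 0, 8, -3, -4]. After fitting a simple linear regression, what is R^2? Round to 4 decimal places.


The fitted line is Y = 9.9660 + -0.9466*X.
SSres = 17.4126, SStot = 202.0000.
R^2 = 1 - SSres/SStot = 0.9138.

0.9138


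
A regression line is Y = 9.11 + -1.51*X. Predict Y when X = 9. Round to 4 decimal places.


Plug X = 9 into Y = 9.11 + -1.51*X:
Y = 9.11 + -13.5900 = -4.4800.

-4.4800


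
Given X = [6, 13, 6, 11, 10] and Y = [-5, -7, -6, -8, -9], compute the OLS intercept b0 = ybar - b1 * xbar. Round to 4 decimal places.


Compute b1 = -0.3351 from the OLS formula.
With xbar = 9.2000 and ybar = -7.0000, the intercept is:
b0 = -7.0000 - -0.3351 * 9.2000 = -3.9175.

-3.9175


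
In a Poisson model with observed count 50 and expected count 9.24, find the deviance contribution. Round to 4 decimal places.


Compute y*ln(y/mu) = 50*ln(50/9.24) = 50*1.688481 = 84.424050.
y - mu = 40.76.
D = 2*(84.424050 - (40.76)) = 87.328100, which rounds to 87.3281.

87.3281


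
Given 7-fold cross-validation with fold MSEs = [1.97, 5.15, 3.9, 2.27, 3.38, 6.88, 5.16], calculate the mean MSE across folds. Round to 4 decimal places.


Add all fold MSEs: 28.7100.
Divide by k = 7: 28.7100/7 = 4.1014.

4.1014


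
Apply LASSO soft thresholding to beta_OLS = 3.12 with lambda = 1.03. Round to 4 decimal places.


|beta_OLS| = 3.12.
lambda = 1.03.
Since |beta| > lambda, coefficient = sign(beta)*(|beta| - lambda) = 2.0900.
Result = 2.0900.

2.0900


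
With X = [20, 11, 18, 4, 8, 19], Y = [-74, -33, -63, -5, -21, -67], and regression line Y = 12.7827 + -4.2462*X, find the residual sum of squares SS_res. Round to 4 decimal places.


For each point, residual = actual - predicted.
Residuals: [-1.8587, 0.9255, 0.6489, -0.7979, 0.1869, 0.8951].
Sum of squared residuals = 6.2052.

6.2052


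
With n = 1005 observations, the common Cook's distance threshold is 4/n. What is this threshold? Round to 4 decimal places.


The threshold is 4/n.
4/1005 = 0.0040.

0.0040


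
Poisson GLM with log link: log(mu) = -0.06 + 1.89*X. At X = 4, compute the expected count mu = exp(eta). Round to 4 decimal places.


Linear predictor: eta = -0.06 + (1.89)(4) = 7.5000.
Expected count: mu = exp(7.5000) = 1808.0424.

1808.0424


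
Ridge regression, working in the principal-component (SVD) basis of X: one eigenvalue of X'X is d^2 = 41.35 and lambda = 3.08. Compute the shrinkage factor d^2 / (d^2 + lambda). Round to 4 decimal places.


d^2 + lambda = 41.35 + 3.08 = 44.4300.
Shrinkage factor = 41.35/44.4300 = 0.9307.

0.9307


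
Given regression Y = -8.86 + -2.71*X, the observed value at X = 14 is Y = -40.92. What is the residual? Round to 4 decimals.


Compute yhat = -8.86 + (-2.71)(14) = -46.8000.
Residual = actual - predicted = -40.92 - -46.8000 = 5.8800.

5.8800


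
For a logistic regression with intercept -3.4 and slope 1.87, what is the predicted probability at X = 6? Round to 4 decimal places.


z = -3.4 + 1.87 * 6 = 7.8200.
Sigmoid: P = 1 / (1 + exp(-7.8200)) = 0.9996.

0.9996


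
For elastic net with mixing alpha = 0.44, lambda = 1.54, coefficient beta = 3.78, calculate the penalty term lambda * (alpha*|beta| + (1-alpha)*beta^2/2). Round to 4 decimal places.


L1 component = 0.44 * |3.78| = 1.6632.
L2 component = 0.56 * 3.78^2 / 2 = 4.0008.
Penalty = 1.54 * (1.6632 + 4.0008) = 1.54 * 5.6640 = 8.7225.

8.7225


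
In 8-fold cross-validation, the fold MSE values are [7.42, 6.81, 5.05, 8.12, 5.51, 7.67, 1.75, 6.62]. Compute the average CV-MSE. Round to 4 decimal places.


Total MSE across folds = 48.9500.
CV-MSE = 48.9500/8 = 6.1188.

6.1188


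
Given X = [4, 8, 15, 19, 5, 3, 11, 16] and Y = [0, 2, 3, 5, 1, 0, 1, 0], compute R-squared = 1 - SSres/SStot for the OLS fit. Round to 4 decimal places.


The fitted line is Y = -0.4905 + 0.1966*X.
SSres = 12.0720, SStot = 22.0000.
R^2 = 1 - SSres/SStot = 0.4513.

0.4513


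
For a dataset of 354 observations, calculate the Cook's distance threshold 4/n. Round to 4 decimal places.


Using the rule of thumb:
Threshold = 4 / 354 = 0.0113.

0.0113


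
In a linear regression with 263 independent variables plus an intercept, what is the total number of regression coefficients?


Including the intercept, the model has 263 predictor coefficients + 1 intercept.
Total = 264.

264


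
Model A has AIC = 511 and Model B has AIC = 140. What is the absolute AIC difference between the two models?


|AIC_A - AIC_B| = |511 - 140| = 371.
Model B is preferred (lower AIC).

371


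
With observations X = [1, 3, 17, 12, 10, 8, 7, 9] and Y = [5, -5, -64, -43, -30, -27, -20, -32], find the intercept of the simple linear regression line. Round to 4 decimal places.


Compute b1 = -4.2587 from the OLS formula.
With xbar = 8.3750 and ybar = -27.0000, the intercept is:
b0 = -27.0000 - -4.2587 * 8.3750 = 8.6667.

8.6667


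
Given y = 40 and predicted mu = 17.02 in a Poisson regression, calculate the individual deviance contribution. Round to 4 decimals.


Compute y*ln(y/mu) = 40*ln(40/17.02) = 40*0.854490 = 34.179600.
y - mu = 22.98.
D = 2*(34.179600 - (22.98)) = 22.399200, which rounds to 22.3992.

22.3992


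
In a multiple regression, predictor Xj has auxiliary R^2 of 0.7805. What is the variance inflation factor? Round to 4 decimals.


Using VIF = 1/(1 - R^2_j):
1 - 0.7805 = 0.2195.
VIF = 4.5558.

4.5558


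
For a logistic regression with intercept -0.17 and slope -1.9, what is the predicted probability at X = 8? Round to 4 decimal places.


Linear predictor: z = -0.17 + -1.9 * 8 = -15.3700.
P = 1/(1 + exp(15.3700)) = 1/(1 + 4732669.6061) = 0.0000.

0.0000


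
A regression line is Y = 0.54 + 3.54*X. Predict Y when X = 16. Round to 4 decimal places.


Predicted value:
Y = 0.54 + (3.54)(16) = 0.54 + 56.6400 = 57.1800.

57.1800


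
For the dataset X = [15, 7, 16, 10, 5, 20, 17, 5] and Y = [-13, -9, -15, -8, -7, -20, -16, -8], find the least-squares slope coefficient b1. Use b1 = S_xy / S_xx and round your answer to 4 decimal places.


Calculate xbar = 11.8750, ybar = -12.0000.
S_xx = 240.8750, S_xy = -185.0000.
Using b1 = S_xy / S_xx = -185.0000 / 240.8750, we get b1 = -0.7680.

-0.7680


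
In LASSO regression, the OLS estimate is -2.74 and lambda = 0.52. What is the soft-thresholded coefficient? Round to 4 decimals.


Check: |-2.74| = 2.74 vs lambda = 0.52.
Since |beta| > lambda, coefficient = sign(beta)*(|beta| - lambda) = -2.2200.
Soft-thresholded coefficient = -2.2200.

-2.2200


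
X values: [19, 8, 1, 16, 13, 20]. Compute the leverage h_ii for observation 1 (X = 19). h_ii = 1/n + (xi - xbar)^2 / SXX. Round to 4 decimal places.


n = 6, xbar = 12.8333.
SXX = sum((xi - xbar)^2) = 262.8333.
h = 1/6 + (19 - 12.8333)^2 / 262.8333 = 0.3114.

0.3114


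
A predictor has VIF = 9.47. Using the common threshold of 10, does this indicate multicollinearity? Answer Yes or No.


Check: VIF = 9.47 vs threshold = 10.
Since 9.47 < 10, the answer is No.

No


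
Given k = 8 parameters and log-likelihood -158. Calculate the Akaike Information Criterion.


AIC = 2*8 - 2*(-158).
= 16 + 316 = 332.

332


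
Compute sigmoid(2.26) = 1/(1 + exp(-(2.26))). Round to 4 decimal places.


exp(-2.2600) = 0.1044.
1 + exp(-z) = 1.1044.
sigmoid = 1/1.1044 = 0.9055.

0.9055


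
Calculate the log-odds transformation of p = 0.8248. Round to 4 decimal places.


Compute the odds: 0.8248/0.1752 = 4.7078.
Take the natural log: ln(4.7078) = 1.5492.

1.5492


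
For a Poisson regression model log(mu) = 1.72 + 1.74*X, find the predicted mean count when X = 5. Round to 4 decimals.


eta = 1.72 + 1.74 * 5 = 10.4200.
mu = exp(10.4200) = 33523.4341.

33523.4341


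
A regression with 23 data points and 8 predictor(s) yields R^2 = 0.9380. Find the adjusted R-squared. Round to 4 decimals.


Plug in: Adj R^2 = 1 - (1 - 0.9380) * 22/14.
= 1 - 0.0620 * 22/14
= 1 - 1.3640 / 14
= 1 - 0.0974 = 0.9026.

0.9026


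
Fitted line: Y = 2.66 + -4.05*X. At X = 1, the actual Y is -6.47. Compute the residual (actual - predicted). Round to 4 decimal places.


Compute yhat = 2.66 + (-4.05)(1) = -1.3900.
Residual = actual - predicted = -6.47 - -1.3900 = -5.0800.

-5.0800


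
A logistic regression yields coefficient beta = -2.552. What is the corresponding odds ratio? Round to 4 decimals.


The odds ratio is computed as:
OR = e^(-2.552) = 0.0779.

0.0779


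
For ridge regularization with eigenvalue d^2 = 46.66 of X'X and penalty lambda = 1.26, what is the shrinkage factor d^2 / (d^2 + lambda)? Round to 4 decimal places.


Compute the denominator: 46.66 + 1.26 = 47.9200.
Shrinkage factor = 46.66 / 47.9200 = 0.9737.

0.9737


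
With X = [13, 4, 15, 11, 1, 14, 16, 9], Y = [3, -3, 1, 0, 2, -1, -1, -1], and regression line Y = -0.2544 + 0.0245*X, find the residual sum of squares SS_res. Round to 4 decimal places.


For each point, residual = actual - predicted.
Residuals: [2.9359, -2.8436, 0.8869, -0.0151, 2.2299, -1.0886, -1.1376, -0.9661].
Sum of squared residuals = 25.8774.

25.8774


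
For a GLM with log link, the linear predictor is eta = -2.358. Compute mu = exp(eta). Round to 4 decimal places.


Apply the inverse link:
mu = e^-2.358 = 0.0946.

0.0946


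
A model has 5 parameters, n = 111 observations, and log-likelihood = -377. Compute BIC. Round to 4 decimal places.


Compute k*ln(n) = 5*ln(111) = 5*4.709530 = 23.547650.
Then -2*loglik = 754.
BIC = 23.547650 + 754 = 777.547650, which rounds to 777.5477.

777.5477


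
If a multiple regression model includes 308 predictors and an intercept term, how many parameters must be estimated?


Each predictor gets one coefficient, plus one intercept.
Total parameters = 308 + 1 = 309.

309


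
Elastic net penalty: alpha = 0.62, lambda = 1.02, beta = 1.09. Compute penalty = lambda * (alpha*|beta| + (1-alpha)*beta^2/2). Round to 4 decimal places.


alpha * |beta| = 0.62 * 1.09 = 0.6758.
(1-alpha) * beta^2/2 = 0.38 * 1.1881/2 = 0.2257.
Total = 1.02 * (0.6758 + 0.2257) = 0.9196.

0.9196


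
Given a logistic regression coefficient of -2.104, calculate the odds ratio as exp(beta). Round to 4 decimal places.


Odds ratio = exp(beta) = exp(-2.104).
= 0.1220.

0.1220


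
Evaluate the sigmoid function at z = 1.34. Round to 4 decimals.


First, exp(-1.3400) = 0.2618.
Then sigma(z) = 1/(1 + 0.2618) = 0.7925.

0.7925


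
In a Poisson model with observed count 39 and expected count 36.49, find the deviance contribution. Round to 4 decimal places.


Compute y*ln(y/mu) = 39*ln(39/36.49) = 39*0.066523 = 2.594397.
y - mu = 2.51.
D = 2*(2.594397 - (2.51)) = 0.168794, which rounds to 0.1688.

0.1688


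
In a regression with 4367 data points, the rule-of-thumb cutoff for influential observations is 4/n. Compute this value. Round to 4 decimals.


Using the rule of thumb:
Threshold = 4 / 4367 = 0.0009.

0.0009


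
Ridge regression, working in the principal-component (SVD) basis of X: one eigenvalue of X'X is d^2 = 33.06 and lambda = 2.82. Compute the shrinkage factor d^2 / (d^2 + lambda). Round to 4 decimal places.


Denominator = d^2 + lambda = 33.06 + 2.82 = 35.8800.
Shrinkage = 33.06 / 35.8800 = 0.9214.

0.9214


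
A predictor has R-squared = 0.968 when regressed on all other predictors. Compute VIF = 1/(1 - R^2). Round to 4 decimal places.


Using VIF = 1/(1 - R^2_j):
1 - 0.968 = 0.032.
VIF = 31.2500.

31.2500


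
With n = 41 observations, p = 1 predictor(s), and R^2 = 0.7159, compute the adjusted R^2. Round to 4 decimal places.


Plug in: Adj R^2 = 1 - (1 - 0.7159) * 40/39.
= 1 - 0.2841 * 40/39
= 1 - 11.3640 / 39
= 1 - 0.2914 = 0.7086.

0.7086


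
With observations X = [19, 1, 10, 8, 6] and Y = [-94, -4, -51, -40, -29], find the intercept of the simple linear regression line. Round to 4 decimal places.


First find the slope: b1 = -5.0092.
Means: xbar = 8.8000, ybar = -43.6000.
b0 = ybar - b1 * xbar = -43.6000 - -5.0092 * 8.8000 = 0.4805.

0.4805


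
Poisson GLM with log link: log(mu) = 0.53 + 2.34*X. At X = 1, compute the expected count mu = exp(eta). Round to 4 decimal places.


eta = 0.53 + 2.34 * 1 = 2.8700.
mu = exp(2.8700) = 17.6370.

17.6370


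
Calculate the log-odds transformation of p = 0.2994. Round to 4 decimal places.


1 - p = 0.7006.
p/(1-p) = 0.4273.
logit = ln(0.4273) = -0.8502.

-0.8502


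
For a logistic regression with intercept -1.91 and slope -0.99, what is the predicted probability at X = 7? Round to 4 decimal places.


Compute z = -1.91 + (-0.99)(7) = -8.8400.
exp(-z) = 6904.9926.
P = 1/(1 + 6904.9926) = 0.0001.

0.0001


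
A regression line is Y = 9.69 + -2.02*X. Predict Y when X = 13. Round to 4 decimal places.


Predicted value:
Y = 9.69 + (-2.02)(13) = 9.69 + -26.2600 = -16.5700.

-16.5700


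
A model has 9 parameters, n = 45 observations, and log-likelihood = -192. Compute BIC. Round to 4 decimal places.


ln(45) = 3.806662.
k * ln(n) = 9 * 3.806662 = 34.259958.
-2L = 384.
BIC = 34.259958 + 384 = 418.259958, which rounds to 418.2600.

418.2600


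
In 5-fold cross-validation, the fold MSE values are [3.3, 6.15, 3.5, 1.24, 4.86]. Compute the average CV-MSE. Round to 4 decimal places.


Total MSE across folds = 19.0500.
CV-MSE = 19.0500/5 = 3.8100.

3.8100


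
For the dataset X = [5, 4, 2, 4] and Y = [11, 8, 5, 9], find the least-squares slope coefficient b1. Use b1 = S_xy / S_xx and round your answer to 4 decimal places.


The sample means are xbar = 3.7500 and ybar = 8.2500.
Compute S_xx = 4.7500 and S_xy = 9.2500.
Slope b1 = S_xy / S_xx = 9.2500 / 4.7500 = 1.9474.

1.9474


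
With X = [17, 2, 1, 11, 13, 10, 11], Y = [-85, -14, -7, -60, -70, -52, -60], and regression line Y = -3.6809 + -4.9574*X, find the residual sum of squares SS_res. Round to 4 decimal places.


For each point, residual = actual - predicted.
Residuals: [2.9567, -0.4043, 1.6383, -1.7877, -1.8729, 1.2549, -1.7877].
Sum of squared residuals = 23.0638.

23.0638


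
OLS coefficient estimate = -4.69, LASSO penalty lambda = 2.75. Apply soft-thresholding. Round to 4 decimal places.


|beta_OLS| = 4.69.
lambda = 2.75.
Since |beta| > lambda, coefficient = sign(beta)*(|beta| - lambda) = -1.9400.
Result = -1.9400.

-1.9400


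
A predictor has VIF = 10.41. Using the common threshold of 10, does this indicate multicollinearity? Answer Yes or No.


Check: VIF = 10.41 vs threshold = 10.
Since 10.41 >= 10, the answer is Yes.

Yes


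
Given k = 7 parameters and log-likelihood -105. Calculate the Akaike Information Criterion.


AIC = 2k - 2*loglik = 2(7) - 2(-105).
= 14 + 210 = 224.

224


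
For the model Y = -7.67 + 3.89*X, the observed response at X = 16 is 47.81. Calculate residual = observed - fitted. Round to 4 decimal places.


Predicted = -7.67 + 3.89 * 16 = 54.5700.
Residual = 47.81 - 54.5700 = -6.7600.

-6.7600


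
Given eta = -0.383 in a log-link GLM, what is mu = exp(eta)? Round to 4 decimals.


Apply the inverse link:
mu = e^-0.383 = 0.6818.

0.6818


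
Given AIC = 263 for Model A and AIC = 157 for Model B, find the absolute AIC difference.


Absolute difference = |263 - 157| = 106.
The model with lower AIC (B) is preferred.

106


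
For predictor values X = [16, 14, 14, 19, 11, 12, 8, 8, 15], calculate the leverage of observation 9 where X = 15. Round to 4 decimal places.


Compute xbar = 13.0000 with n = 9 observations.
SXX = 106.0000.
Leverage = 1/9 + (15 - 13.0000)^2/106.0000 = 0.1488.

0.1488


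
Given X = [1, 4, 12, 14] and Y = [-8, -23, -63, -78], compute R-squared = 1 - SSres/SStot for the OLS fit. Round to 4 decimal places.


The fitted line is Y = -2.1756 + -5.2677*X.
SSres = 10.3854, SStot = 3250.0000.
R^2 = 1 - SSres/SStot = 0.9968.

0.9968


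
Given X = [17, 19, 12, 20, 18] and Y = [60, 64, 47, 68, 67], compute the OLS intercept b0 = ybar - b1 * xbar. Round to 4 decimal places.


Compute b1 = 2.6495 from the OLS formula.
With xbar = 17.2000 and ybar = 61.2000, the intercept is:
b0 = 61.2000 - 2.6495 * 17.2000 = 15.6289.

15.6289


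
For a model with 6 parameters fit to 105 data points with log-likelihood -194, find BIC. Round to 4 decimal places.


k * ln(n) = 6 * ln(105) = 6 * 4.653960 = 27.923760.
-2 * loglik = -2 * (-194) = 388.
BIC = 27.923760 + 388 = 415.923760, which rounds to 415.9238.

415.9238


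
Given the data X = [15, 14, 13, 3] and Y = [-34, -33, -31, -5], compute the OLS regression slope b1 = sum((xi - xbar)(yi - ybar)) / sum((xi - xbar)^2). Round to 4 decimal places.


First compute the means: xbar = 11.2500, ybar = -25.7500.
Then S_xx = sum((xi - xbar)^2) = 92.7500.
S_xy = sum((xi - xbar)(yi - ybar)) = -231.2500.
b1 = S_xy / S_xx = -231.2500 / 92.7500 = -2.4933.

-2.4933


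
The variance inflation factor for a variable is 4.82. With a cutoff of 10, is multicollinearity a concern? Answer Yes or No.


Check: VIF = 4.82 vs threshold = 10.
Since 4.82 < 10, the answer is No.

No


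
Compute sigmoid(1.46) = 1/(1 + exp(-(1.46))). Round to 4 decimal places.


First, exp(-1.4600) = 0.2322.
Then sigma(z) = 1/(1 + 0.2322) = 0.8115.

0.8115


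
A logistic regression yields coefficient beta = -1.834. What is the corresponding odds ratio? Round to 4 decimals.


The odds ratio is computed as:
OR = e^(-1.834) = 0.1598.

0.1598


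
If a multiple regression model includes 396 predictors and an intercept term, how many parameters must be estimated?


Total coefficients = number of predictors + 1 (for the intercept).
= 396 + 1 = 397.

397


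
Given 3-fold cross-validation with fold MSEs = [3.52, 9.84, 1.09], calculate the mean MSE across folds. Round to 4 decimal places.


Sum of fold MSEs = 14.4500.
Average = 14.4500 / 3 = 4.8167.

4.8167


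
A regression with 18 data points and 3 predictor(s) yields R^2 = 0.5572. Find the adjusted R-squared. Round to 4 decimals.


Using the formula:
(1 - 0.5572) = 0.4428.
Multiply by 17/14: 0.4428 * 17 = 7.5276, then 7.5276 / 14 = 0.5377.
Adj R^2 = 1 - 0.5377 = 0.4623.

0.4623


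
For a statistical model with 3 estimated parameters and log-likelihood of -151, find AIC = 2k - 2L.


AIC = 2k - 2*loglik = 2(3) - 2(-151).
= 6 + 302 = 308.

308


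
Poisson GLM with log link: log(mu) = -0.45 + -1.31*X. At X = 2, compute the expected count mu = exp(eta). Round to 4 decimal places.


Compute eta = -0.45 + -1.31 * 2 = -3.0700.
Apply inverse link: mu = e^-3.0700 = 0.0464.

0.0464


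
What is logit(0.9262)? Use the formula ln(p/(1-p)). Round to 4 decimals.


Compute the odds: 0.9262/0.0738 = 12.5501.
Take the natural log: ln(12.5501) = 2.5297.

2.5297


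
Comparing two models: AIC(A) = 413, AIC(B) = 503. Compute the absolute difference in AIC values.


Compute |413 - 503| = 90.
Model A has the smaller AIC.

90


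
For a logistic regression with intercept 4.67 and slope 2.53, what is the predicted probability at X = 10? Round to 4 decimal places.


z = 4.67 + 2.53 * 10 = 29.9700.
Sigmoid: P = 1 / (1 + exp(-29.9700)) = 1.0000.

1.0000


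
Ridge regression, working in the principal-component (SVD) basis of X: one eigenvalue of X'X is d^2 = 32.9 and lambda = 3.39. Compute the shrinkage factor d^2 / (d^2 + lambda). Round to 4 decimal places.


Denominator = d^2 + lambda = 32.9 + 3.39 = 36.2900.
Shrinkage = 32.9 / 36.2900 = 0.9066.

0.9066


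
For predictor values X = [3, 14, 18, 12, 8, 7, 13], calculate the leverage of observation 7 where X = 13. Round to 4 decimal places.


n = 7, xbar = 10.7143.
SXX = sum((xi - xbar)^2) = 151.4286.
h = 1/7 + (13 - 10.7143)^2 / 151.4286 = 0.1774.

0.1774


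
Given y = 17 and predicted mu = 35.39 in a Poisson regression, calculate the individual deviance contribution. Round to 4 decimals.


Compute y*ln(y/mu) = 17*ln(17/35.39) = 17*-0.733216 = -12.464672.
y - mu = -18.39.
D = 2*(-12.464672 - (-18.39)) = 11.850656, which rounds to 11.8507.

11.8507


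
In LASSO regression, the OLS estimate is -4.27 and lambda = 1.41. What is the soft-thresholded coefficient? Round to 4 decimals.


Check: |-4.27| = 4.27 vs lambda = 1.41.
Since |beta| > lambda, coefficient = sign(beta)*(|beta| - lambda) = -2.8600.
Soft-thresholded coefficient = -2.8600.

-2.8600


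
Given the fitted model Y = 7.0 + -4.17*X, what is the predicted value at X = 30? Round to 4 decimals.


Substitute X = 30 into the equation:
Y = 7.0 + -4.17 * 30 = 7.0 + -125.1000 = -118.1000.

-118.1000


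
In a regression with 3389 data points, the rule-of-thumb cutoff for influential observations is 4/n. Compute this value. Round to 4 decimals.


The threshold is 4/n.
4/3389 = 0.0012.

0.0012


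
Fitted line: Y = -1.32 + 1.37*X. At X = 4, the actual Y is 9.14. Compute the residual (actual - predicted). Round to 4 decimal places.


Fitted value at X = 4 is yhat = -1.32 + 1.37*4 = 4.1600.
Residual = 9.14 - 4.1600 = 4.9800.

4.9800


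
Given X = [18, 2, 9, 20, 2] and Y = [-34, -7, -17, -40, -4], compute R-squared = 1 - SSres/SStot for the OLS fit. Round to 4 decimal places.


After computing the OLS fit (b0=-1.3586, b1=-1.8668):
SSres = 8.8053, SStot = 1029.2000.
R^2 = 1 - 8.8053/1029.2000 = 0.9914.

0.9914


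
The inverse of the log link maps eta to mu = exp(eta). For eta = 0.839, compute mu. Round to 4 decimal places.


mu = exp(eta) = exp(0.839).
= 2.3141.

2.3141


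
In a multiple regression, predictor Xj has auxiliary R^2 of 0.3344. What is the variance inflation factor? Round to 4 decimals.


Using VIF = 1/(1 - R^2_j):
1 - 0.3344 = 0.6656.
VIF = 1.5024.

1.5024


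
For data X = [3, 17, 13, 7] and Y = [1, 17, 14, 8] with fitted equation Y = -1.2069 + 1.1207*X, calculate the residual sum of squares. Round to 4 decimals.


For each point, residual = actual - predicted.
Residuals: [-1.1552, -0.8450, 0.6378, 1.3620].
Sum of squared residuals = 4.3103.

4.3103


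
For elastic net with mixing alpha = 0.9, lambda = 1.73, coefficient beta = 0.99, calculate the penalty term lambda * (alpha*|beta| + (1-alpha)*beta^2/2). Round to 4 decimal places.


L1 component = 0.9 * |0.99| = 0.8910.
L2 component = 0.1 * 0.99^2 / 2 = 0.0490.
Penalty = 1.73 * (0.8910 + 0.0490) = 1.73 * 0.9400 = 1.6262.

1.6262


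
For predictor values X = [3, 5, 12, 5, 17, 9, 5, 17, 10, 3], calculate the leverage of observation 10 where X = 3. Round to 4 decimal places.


Compute xbar = 8.6000 with n = 10 observations.
SXX = 256.4000.
Leverage = 1/10 + (3 - 8.6000)^2/256.4000 = 0.2223.

0.2223


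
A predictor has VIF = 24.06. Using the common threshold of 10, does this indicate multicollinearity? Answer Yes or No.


Compare VIF = 24.06 to the threshold of 10.
24.06 >= 10, so the answer is Yes.

Yes


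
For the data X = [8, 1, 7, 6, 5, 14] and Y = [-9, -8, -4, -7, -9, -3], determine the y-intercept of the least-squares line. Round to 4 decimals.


First find the slope: b1 = 0.4000.
Means: xbar = 6.8333, ybar = -6.6667.
b0 = ybar - b1 * xbar = -6.6667 - 0.4000 * 6.8333 = -9.4000.

-9.4000


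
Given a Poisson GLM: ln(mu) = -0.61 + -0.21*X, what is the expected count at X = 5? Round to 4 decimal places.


eta = -0.61 + -0.21 * 5 = -1.6600.
mu = exp(-1.6600) = 0.1901.

0.1901


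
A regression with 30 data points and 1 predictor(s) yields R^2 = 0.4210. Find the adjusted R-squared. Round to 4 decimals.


Using the formula:
(1 - 0.4210) = 0.5790.
Multiply by 29/28: 0.5790 * 29 = 16.7910, then 16.7910 / 28 = 0.5997.
Adj R^2 = 1 - 0.5997 = 0.4003.

0.4003


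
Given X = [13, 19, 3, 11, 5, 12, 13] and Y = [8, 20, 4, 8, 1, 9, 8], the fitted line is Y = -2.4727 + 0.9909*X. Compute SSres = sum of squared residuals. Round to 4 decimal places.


Predicted values from Y = -2.4727 + 0.9909*X.
Residuals: [-2.4090, 3.6456, 3.5000, -0.4272, -1.4818, -0.4181, -2.4090].
SSres = 39.7000.

39.7000


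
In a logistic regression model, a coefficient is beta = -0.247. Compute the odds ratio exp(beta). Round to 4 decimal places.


exp(-0.247) = 0.7811.
So the odds ratio is 0.7811.

0.7811


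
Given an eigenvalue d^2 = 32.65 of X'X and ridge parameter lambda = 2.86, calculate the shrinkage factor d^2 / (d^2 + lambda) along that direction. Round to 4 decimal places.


Compute the denominator: 32.65 + 2.86 = 35.5100.
Shrinkage factor = 32.65 / 35.5100 = 0.9195.

0.9195


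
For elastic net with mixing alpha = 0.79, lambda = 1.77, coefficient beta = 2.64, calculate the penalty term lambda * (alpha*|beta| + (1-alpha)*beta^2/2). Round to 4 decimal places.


L1 component = 0.79 * |2.64| = 2.0856.
L2 component = 0.21 * 2.64^2 / 2 = 0.7318.
Penalty = 1.77 * (2.0856 + 0.7318) = 1.77 * 2.8174 = 4.9868.

4.9868


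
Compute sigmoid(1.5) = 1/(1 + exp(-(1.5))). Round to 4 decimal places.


exp(-1.5000) = 0.2231.
1 + exp(-z) = 1.2231.
sigmoid = 1/1.2231 = 0.8176.

0.8176


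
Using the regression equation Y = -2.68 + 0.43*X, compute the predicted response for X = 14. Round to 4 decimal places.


Plug X = 14 into Y = -2.68 + 0.43*X:
Y = -2.68 + 6.0200 = 3.3400.

3.3400


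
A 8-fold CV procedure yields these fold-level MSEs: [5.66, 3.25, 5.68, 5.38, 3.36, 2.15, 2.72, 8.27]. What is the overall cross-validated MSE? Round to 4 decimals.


Sum of fold MSEs = 36.4700.
Average = 36.4700 / 8 = 4.5588.

4.5588


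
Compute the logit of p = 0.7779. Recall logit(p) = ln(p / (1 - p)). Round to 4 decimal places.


1 - p = 0.2221.
p/(1-p) = 3.5025.
logit = ln(3.5025) = 1.2535.

1.2535


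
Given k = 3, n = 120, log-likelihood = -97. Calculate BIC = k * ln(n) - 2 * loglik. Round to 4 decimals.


Compute k*ln(n) = 3*ln(120) = 3*4.787492 = 14.362476.
Then -2*loglik = 194.
BIC = 14.362476 + 194 = 208.362476, which rounds to 208.3625.

208.3625


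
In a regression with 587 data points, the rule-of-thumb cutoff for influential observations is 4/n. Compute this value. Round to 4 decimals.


Using the rule of thumb:
Threshold = 4 / 587 = 0.0068.

0.0068


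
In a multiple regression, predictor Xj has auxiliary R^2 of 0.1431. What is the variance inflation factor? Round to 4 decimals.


VIF = 1 / (1 - 0.1431).
= 1 / 0.8569 = 1.1670.

1.1670


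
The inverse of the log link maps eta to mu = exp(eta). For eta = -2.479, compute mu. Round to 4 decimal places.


mu = exp(eta) = exp(-2.479).
= 0.0838.

0.0838


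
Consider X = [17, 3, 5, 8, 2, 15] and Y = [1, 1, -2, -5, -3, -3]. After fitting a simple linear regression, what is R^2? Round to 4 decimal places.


Fit the OLS line: b0 = -2.2793, b1 = 0.0535.
SSres = 28.2625.
SStot = 28.8333.
R^2 = 1 - 28.2625/28.8333 = 0.0198.

0.0198


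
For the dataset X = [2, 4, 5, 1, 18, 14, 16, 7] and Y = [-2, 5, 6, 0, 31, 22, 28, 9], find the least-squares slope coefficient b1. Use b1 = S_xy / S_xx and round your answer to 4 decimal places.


The sample means are xbar = 8.3750 and ybar = 12.3750.
Compute S_xx = 309.8750 and S_xy = 593.8750.
Slope b1 = S_xy / S_xx = 593.8750 / 309.8750 = 1.9165.

1.9165


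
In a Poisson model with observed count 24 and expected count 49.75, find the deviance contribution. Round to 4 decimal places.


y/mu = 24/49.75 = 0.482412 (approx.), and ln(24/49.75) = -0.728957.
y * ln(y/mu) = 24 * -0.728957 = -17.494968.
y - mu = -25.75.
D = 2 * (-17.494968 - -25.75) = 16.510064, which rounds to 16.5101.

16.5101


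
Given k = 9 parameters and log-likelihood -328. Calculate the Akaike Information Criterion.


Compute:
2k = 2*9 = 18.
-2*loglik = -2*(-328) = 656.
AIC = 18 + 656 = 674.

674


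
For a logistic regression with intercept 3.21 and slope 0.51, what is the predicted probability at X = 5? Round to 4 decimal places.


Compute z = 3.21 + (0.51)(5) = 5.7600.
exp(-z) = 0.0032.
P = 1/(1 + 0.0032) = 0.9969.

0.9969


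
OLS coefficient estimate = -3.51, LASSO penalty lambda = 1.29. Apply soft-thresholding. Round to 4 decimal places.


|beta_OLS| = 3.51.
lambda = 1.29.
Since |beta| > lambda, coefficient = sign(beta)*(|beta| - lambda) = -2.2200.
Result = -2.2200.

-2.2200


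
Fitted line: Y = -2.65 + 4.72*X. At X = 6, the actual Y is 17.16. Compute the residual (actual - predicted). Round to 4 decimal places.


Fitted value at X = 6 is yhat = -2.65 + 4.72*6 = 25.6700.
Residual = 17.16 - 25.6700 = -8.5100.

-8.5100


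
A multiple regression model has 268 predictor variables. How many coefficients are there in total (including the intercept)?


Each predictor gets one coefficient, plus one intercept.
Total parameters = 268 + 1 = 269.

269


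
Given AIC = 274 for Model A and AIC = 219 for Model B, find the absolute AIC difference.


Compute |274 - 219| = 55.
Model B has the smaller AIC.

55


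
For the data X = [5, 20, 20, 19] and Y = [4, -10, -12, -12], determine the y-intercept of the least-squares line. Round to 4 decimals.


The slope is b1 = -1.0370.
Sample means are xbar = 16.0000 and ybar = -7.5000.
Intercept: b0 = -7.5000 - (-1.0370)(16.0000) = 9.0926.

9.0926


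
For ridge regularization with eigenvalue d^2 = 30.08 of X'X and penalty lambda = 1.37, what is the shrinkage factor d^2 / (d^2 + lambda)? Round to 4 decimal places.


d^2 + lambda = 30.08 + 1.37 = 31.4500.
Shrinkage factor = 30.08/31.4500 = 0.9564.

0.9564


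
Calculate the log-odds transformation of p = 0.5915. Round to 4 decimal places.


The odds are p/(1-p) = 0.5915 / 0.4085 = 1.4480.
logit(p) = ln(1.4480) = 0.3702.

0.3702


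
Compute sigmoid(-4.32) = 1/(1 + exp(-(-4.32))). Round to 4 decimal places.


exp(4.3200) = 75.1886.
1 + exp(-z) = 76.1886.
sigmoid = 1/76.1886 = 0.0131.

0.0131


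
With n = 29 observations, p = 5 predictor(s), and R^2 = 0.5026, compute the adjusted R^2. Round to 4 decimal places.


Plug in: Adj R^2 = 1 - (1 - 0.5026) * 28/23.
= 1 - 0.4974 * 28/23
= 1 - 13.9272 / 23
= 1 - 0.6055 = 0.3945.

0.3945


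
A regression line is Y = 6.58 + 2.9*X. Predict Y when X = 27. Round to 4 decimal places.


Predicted value:
Y = 6.58 + (2.9)(27) = 6.58 + 78.3000 = 84.8800.

84.8800


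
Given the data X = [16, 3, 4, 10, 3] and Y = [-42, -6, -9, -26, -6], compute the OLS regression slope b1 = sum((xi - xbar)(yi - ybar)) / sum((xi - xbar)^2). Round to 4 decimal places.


The sample means are xbar = 7.2000 and ybar = -17.8000.
Compute S_xx = 130.8000 and S_xy = -363.2000.
Slope b1 = S_xy / S_xx = -363.2000 / 130.8000 = -2.7768.

-2.7768


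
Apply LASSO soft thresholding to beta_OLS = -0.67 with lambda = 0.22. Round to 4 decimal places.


|beta_OLS| = 0.67.
lambda = 0.22.
Since |beta| > lambda, coefficient = sign(beta)*(|beta| - lambda) = -0.4500.
Result = -0.4500.

-0.4500


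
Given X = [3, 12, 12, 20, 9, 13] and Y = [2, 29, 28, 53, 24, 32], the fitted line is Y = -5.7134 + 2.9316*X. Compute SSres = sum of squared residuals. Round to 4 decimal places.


Compute predicted values, then residuals = yi - yhat_i.
Residuals: [-1.0814, -0.4658, -1.4658, 0.0814, 3.3290, -0.3974].
SSres = sum(residual^2) = 14.7818.

14.7818


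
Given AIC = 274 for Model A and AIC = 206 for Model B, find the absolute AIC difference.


Compute |274 - 206| = 68.
Model B has the smaller AIC.

68


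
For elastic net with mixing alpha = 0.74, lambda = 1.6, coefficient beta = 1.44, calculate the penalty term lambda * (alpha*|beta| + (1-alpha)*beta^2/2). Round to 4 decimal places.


Compute:
L1 = 0.74 * 1.44 = 1.0656.
L2 = 0.26 * 1.44^2 / 2 = 0.2696.
Penalty = 1.6 * (1.0656 + 0.2696) = 2.1363.

2.1363


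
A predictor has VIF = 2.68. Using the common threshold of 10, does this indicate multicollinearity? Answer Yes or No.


Compare VIF = 2.68 to the threshold of 10.
2.68 < 10, so the answer is No.

No


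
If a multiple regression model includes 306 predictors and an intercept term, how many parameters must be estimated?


Total coefficients = number of predictors + 1 (for the intercept).
= 306 + 1 = 307.

307


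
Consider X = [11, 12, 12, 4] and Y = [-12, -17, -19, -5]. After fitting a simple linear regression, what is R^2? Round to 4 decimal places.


The fitted line is Y = 1.4022 + -1.5028*X.
SSres = 15.6872, SStot = 116.7500.
R^2 = 1 - SSres/SStot = 0.8656.

0.8656


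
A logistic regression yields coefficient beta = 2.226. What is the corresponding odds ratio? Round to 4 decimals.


exp(2.226) = 9.2627.
So the odds ratio is 9.2627.

9.2627


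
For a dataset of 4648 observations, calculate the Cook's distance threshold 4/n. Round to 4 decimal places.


Using the rule of thumb:
Threshold = 4 / 4648 = 0.0009.

0.0009


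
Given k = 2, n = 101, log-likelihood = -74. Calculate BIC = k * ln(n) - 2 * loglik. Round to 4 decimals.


k * ln(n) = 2 * ln(101) = 2 * 4.615121 = 9.230242.
-2 * loglik = -2 * (-74) = 148.
BIC = 9.230242 + 148 = 157.230242, which rounds to 157.2302.

157.2302


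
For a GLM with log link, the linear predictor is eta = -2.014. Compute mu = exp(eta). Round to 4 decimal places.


The inverse log link gives:
mu = exp(-2.014) = 0.1335.

0.1335


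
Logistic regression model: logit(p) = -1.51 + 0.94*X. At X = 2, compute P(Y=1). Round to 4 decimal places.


z = -1.51 + 0.94 * 2 = 0.3700.
Sigmoid: P = 1 / (1 + exp(-0.3700)) = 0.5915.

0.5915


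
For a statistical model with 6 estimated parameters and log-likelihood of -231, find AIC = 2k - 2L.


AIC = 2*6 - 2*(-231).
= 12 + 462 = 474.

474


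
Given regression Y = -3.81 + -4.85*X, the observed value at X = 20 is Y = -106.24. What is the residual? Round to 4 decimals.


Compute yhat = -3.81 + (-4.85)(20) = -100.8100.
Residual = actual - predicted = -106.24 - -100.8100 = -5.4300.

-5.4300


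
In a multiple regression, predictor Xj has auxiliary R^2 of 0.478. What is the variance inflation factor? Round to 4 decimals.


VIF = 1 / (1 - 0.478).
= 1 / 0.522 = 1.9157.

1.9157


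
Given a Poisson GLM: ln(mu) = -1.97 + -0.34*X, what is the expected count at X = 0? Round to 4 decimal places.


Linear predictor: eta = -1.97 + (-0.34)(0) = -1.9700.
Expected count: mu = exp(-1.9700) = 0.1395.

0.1395


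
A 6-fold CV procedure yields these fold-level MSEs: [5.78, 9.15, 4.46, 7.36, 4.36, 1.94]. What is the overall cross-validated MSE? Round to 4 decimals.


Total MSE across folds = 33.0500.
CV-MSE = 33.0500/6 = 5.5083.

5.5083


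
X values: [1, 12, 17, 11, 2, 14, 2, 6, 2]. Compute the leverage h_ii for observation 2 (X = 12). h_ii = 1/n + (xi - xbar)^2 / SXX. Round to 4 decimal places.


Compute xbar = 7.4444 with n = 9 observations.
SXX = 300.2222.
Leverage = 1/9 + (12 - 7.4444)^2/300.2222 = 0.1802.

0.1802


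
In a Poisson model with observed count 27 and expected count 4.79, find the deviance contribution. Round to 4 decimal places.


Compute y*ln(y/mu) = 27*ln(27/4.79) = 27*1.729306 = 46.691262.
y - mu = 22.21.
D = 2*(46.691262 - (22.21)) = 48.962524, which rounds to 48.9625.

48.9625


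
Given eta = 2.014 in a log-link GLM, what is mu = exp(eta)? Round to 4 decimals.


Apply the inverse link:
mu = e^2.014 = 7.4932.

7.4932


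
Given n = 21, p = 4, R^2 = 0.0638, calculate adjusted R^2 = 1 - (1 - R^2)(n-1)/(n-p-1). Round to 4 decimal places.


Using the formula:
(1 - 0.0638) = 0.9362.
Multiply by 20/16: 0.9362 * 20 = 18.7240, then 18.7240 / 16 = 1.1703.
Adj R^2 = 1 - 1.1703 = -0.1703.

-0.1703


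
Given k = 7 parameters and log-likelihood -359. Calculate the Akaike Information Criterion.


AIC = 2*7 - 2*(-359).
= 14 + 718 = 732.

732


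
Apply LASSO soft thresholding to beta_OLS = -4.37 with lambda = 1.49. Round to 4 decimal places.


|beta_OLS| = 4.37.
lambda = 1.49.
Since |beta| > lambda, coefficient = sign(beta)*(|beta| - lambda) = -2.8800.
Result = -2.8800.

-2.8800


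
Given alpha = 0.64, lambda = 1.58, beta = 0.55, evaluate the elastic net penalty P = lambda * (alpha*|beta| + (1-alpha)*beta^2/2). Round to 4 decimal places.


alpha * |beta| = 0.64 * 0.55 = 0.3520.
(1-alpha) * beta^2/2 = 0.36 * 0.3025/2 = 0.0545.
Total = 1.58 * (0.3520 + 0.0545) = 0.6422.

0.6422


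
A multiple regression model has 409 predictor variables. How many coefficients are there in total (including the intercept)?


Each predictor gets one coefficient, plus one intercept.
Total parameters = 409 + 1 = 410.

410


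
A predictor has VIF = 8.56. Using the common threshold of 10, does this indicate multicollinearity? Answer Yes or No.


Check: VIF = 8.56 vs threshold = 10.
Since 8.56 < 10, the answer is No.

No


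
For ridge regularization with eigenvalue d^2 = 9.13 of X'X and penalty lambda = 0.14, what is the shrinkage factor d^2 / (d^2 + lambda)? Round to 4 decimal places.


d^2 + lambda = 9.13 + 0.14 = 9.2700.
Shrinkage factor = 9.13/9.2700 = 0.9849.

0.9849


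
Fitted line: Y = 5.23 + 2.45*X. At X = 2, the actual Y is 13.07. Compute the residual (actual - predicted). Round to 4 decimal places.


Predicted = 5.23 + 2.45 * 2 = 10.1300.
Residual = 13.07 - 10.1300 = 2.9400.

2.9400


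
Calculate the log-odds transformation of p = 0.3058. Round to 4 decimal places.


Compute the odds: 0.3058/0.6942 = 0.4405.
Take the natural log: ln(0.4405) = -0.8198.

-0.8198


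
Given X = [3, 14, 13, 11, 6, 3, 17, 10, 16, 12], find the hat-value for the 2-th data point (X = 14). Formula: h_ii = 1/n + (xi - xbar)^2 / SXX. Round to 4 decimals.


n = 10, xbar = 10.5000.
SXX = sum((xi - xbar)^2) = 226.5000.
h = 1/10 + (14 - 10.5000)^2 / 226.5000 = 0.1541.

0.1541


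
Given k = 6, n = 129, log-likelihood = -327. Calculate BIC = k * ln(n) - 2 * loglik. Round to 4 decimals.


k * ln(n) = 6 * ln(129) = 6 * 4.859812 = 29.158872.
-2 * loglik = -2 * (-327) = 654.
BIC = 29.158872 + 654 = 683.158872, which rounds to 683.1589.

683.1589


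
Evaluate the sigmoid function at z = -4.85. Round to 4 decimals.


First, exp(4.8500) = 127.7404.
Then sigma(z) = 1/(1 + 127.7404) = 0.0078.

0.0078


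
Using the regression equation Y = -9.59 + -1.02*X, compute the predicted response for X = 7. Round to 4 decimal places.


Substitute X = 7 into the equation:
Y = -9.59 + -1.02 * 7 = -9.59 + -7.1400 = -16.7300.

-16.7300


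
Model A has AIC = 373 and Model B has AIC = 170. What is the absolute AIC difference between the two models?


Compute |373 - 170| = 203.
Model B has the smaller AIC.

203


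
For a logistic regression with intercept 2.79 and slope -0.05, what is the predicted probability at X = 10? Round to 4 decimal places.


Linear predictor: z = 2.79 + -0.05 * 10 = 2.2900.
P = 1/(1 + exp(-2.2900)) = 1/(1 + 0.1013) = 0.9080.

0.9080


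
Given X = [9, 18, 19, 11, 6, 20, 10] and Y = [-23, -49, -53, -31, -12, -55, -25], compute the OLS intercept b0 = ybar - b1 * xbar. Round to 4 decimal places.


Compute b1 = -3.0099 from the OLS formula.
With xbar = 13.2857 and ybar = -35.4286, the intercept is:
b0 = -35.4286 - -3.0099 * 13.2857 = 4.5602.

4.5602


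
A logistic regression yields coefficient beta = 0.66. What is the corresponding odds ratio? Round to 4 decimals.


Odds ratio = exp(beta) = exp(0.66).
= 1.9348.

1.9348
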